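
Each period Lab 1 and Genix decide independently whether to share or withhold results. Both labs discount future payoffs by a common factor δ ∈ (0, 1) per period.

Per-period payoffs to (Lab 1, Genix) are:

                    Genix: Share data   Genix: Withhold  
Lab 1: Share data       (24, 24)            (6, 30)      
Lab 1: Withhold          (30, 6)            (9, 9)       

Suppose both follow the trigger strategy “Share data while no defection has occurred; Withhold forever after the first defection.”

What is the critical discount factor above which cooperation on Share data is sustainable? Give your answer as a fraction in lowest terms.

2/7

Under grim trigger the critical discount factor is (T−C)/(T−P) with T = 30, C = 24, P = 9.
δ* = (30−24)/(30−9) = 6/21 = 2/7.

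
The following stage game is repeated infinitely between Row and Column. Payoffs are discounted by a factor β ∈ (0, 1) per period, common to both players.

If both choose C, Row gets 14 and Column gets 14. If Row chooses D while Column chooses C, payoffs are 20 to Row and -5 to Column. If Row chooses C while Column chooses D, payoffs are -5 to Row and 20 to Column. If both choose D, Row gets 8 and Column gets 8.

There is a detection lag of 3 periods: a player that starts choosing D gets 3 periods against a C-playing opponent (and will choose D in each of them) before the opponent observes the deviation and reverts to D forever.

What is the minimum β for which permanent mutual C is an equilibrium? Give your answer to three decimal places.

A deviator earns 20 for 3 periods, then 8 forever; cooperating earns 14 forever. Multiplying the IC by (1−β):
14 ≥ 20(1−β^3) + 8β^3, so 12·β^3 ≥ 6 and β^3 ≥ 1/2.
β ≥ (1/2)^(1/3) ≈ 0.794.

0.794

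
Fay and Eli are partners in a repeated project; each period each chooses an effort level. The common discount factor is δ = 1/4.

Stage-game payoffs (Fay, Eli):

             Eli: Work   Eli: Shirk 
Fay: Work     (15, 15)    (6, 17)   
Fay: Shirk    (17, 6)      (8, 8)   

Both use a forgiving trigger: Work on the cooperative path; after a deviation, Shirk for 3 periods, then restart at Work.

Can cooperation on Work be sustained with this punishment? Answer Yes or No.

Yes

A one-shot deviation gives 17 now, then 8 for 3 periods, then back to 15.
Gain from deviating: (17−15) today; loss: (15−8) in each of the next 3 periods.
No-deviation condition: (15−8)(δ+…+δ^3) ≥ 17−15, i.e. δ+…+δ^3 ≥ 2/7.
At δ = 1/4: δ+…+δ^3 = 0.3281 ≥ 0.2857.
So cooperation is sustainable.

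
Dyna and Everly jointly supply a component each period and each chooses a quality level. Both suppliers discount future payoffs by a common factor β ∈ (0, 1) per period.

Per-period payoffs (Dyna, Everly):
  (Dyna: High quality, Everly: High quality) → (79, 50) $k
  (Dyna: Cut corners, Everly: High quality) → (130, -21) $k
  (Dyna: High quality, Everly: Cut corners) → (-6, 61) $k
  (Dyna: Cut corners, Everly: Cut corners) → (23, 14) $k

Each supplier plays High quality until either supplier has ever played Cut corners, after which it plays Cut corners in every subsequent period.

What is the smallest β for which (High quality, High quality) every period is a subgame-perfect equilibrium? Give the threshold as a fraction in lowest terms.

Dyna: cooperation gives 79 each period; deviation gives 130 once then 23 forever.
  79/(1−β) ≥ 130 + 23β/(1−β) ⇒ β ≥ 51/107.
Everly: cooperation gives 50 each period; deviation gives 61 once then 14 forever.
  β ≥ 11/47.
Both must hold, so the binding constraint is Dyna's: β ≥ 51/107.

51/107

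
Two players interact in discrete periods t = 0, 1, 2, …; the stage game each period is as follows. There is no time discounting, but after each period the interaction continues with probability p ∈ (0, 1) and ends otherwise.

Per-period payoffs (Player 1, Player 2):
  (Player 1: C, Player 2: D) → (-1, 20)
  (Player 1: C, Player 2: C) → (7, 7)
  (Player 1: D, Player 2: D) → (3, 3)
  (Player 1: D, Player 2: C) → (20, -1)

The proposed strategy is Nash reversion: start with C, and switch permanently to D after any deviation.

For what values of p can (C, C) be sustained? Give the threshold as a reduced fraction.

13/17

With no time discounting, the continuation probability p plays the role of the discount factor.
Grim-trigger IC: 7/(1−p) ≥ 20 + 3p/(1−p) ⇒ p ≥ (20−7)/(20−3) = 13/17.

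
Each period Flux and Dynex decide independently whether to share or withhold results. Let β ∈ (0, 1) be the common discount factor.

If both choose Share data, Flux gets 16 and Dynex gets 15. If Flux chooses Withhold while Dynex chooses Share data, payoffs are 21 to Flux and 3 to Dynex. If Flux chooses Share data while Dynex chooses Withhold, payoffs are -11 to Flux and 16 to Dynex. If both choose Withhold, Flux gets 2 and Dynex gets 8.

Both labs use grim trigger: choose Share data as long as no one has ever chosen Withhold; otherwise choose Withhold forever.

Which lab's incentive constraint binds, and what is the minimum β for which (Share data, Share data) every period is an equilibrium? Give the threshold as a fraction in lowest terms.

Flux; β ≥ 5/19

Flux: cooperation gives 16 each period; deviation gives 21 once then 2 forever.
  16/(1−β) ≥ 21 + 2β/(1−β) ⇒ β ≥ 5/19.
Dynex: cooperation gives 15 each period; deviation gives 16 once then 8 forever.
  β ≥ 1/8.
Both must hold, so the binding constraint is Flux's: β ≥ 5/19.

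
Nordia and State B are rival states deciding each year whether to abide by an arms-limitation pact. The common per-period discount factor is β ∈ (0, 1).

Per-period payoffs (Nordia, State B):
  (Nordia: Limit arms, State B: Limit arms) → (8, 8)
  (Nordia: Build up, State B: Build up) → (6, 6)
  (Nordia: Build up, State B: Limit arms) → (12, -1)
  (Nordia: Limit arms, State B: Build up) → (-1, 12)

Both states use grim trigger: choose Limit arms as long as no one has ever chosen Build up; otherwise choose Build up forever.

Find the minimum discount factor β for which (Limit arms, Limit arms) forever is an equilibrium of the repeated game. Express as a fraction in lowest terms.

2/3

Under grim trigger the critical discount factor is (T−C)/(T−P) with T = 12, C = 8, P = 6.
β* = (12−8)/(12−6) = 4/6 = 2/3.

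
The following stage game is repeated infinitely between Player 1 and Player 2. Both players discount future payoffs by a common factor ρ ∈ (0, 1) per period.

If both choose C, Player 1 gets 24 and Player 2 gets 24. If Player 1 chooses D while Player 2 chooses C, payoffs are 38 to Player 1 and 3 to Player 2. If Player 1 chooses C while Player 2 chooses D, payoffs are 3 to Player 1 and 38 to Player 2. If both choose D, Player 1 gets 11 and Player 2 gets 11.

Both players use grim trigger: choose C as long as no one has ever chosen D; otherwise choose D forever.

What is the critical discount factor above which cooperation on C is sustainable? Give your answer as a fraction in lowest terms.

14/27

One-period gain from deviating is 38 − 24 = 14. The loss is 24 − 11 = 13 in every subsequent period, with present value 13·ρ/(1−ρ).
Deviation is unprofitable when 13·ρ/(1−ρ) ≥ 14, i.e. ρ/(1−ρ) ≥ 14/13.
Equivalently ρ ≥ 14/(14+13) = 14/27.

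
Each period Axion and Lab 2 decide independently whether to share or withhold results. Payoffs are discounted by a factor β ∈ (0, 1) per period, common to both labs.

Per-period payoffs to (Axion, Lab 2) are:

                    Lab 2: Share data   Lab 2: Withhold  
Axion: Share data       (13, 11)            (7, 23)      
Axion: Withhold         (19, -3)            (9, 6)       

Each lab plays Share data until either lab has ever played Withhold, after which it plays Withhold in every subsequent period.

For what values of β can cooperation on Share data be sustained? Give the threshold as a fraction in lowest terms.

Axion's threshold: (19−13)/(19−9) = 3/5.
Lab 2's threshold: (23−11)/(23−6) = 12/17.
3/5 < 12/17, so Lab 2 binds and β* = 12/17.

12/17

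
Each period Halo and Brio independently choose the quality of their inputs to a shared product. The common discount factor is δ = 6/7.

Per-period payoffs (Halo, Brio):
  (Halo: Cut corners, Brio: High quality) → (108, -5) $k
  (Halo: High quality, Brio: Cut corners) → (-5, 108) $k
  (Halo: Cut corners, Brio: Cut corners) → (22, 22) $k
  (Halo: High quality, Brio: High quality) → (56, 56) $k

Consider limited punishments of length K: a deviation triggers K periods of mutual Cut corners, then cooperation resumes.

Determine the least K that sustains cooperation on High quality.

IC: δ(1−δ^K)/(1−δ) ≥ (108−56)/(56−22) = 26/17.
With δ = 6/7: need 1 − δ^K ≥ 26/17·(1−6/7)/(6/7), i.e. δ^K ≤ 0.7451.
Since (6/7)^1 = 0.8571 and (6/7)^2 = 0.7347, the smallest such K is 2.

2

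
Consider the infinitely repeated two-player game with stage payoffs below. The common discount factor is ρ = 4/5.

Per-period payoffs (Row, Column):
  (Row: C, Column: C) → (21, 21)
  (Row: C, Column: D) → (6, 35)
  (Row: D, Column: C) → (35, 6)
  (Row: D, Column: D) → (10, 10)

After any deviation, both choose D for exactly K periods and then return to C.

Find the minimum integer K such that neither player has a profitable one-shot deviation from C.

2

Need Σ_{k=1}^{K} ρ^k ≥ (35−21)/(21−10) = 1.2727 at ρ = 4/5.
At K = 1 the sum is 0.8000 < 1.2727; at K = 2 it is 1.4400 ≥ 1.2727.
So the minimum punishment length is K = 2.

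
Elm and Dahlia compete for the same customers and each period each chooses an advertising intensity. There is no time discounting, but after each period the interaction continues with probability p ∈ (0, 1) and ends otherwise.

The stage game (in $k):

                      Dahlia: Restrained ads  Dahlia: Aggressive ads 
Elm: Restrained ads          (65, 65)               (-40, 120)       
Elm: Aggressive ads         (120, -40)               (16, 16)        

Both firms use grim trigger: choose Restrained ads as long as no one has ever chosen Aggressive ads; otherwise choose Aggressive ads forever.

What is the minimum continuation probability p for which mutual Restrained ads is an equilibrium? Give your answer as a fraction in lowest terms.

Expected cooperation value is 65 + p·65 + p²·65 + … = 65/(1−p); deviation gives 120 + p·16/(1−p).
65 ≥ 120(1−p) + 16p ⇒ 104p ≥ 55 ⇒ p ≥ 55/104.

55/104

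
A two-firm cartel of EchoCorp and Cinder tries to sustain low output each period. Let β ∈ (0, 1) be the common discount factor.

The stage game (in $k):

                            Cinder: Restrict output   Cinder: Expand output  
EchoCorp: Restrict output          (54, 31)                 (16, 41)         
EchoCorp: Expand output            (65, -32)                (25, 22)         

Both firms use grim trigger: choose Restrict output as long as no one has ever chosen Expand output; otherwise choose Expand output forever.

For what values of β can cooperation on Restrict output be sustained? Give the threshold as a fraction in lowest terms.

EchoCorp's threshold: (65−54)/(65−25) = 11/40.
Cinder's threshold: (41−31)/(41−22) = 10/19.
11/40 < 10/19, so Cinder binds and β* = 10/19.

10/19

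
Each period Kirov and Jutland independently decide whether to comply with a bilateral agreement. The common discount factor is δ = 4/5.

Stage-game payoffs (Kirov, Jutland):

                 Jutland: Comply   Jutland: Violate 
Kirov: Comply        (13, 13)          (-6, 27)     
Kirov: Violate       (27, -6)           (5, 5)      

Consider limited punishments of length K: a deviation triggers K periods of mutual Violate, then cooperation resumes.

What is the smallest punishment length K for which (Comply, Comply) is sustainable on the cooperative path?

3

IC: δ(1−δ^K)/(1−δ) ≥ (27−13)/(13−5) = 7/4.
With δ = 4/5: need 1 − δ^K ≥ 7/4·(1−4/5)/(4/5), i.e. δ^K ≤ 0.5625.
Since (4/5)^2 = 0.6400 and (4/5)^3 = 0.5120, the smallest such K is 3.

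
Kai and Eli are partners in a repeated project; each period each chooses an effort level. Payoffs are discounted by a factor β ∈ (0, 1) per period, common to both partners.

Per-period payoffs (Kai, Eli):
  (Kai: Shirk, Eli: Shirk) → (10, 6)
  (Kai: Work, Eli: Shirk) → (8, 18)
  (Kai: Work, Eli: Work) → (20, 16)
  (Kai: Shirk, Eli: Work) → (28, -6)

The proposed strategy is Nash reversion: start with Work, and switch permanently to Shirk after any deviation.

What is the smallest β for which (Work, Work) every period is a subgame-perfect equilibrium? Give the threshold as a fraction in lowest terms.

4/9

Kai's threshold: (28−20)/(28−10) = 4/9.
Eli's threshold: (18−16)/(18−6) = 1/6.
4/9 > 1/6, so Kai binds and β* = 4/9.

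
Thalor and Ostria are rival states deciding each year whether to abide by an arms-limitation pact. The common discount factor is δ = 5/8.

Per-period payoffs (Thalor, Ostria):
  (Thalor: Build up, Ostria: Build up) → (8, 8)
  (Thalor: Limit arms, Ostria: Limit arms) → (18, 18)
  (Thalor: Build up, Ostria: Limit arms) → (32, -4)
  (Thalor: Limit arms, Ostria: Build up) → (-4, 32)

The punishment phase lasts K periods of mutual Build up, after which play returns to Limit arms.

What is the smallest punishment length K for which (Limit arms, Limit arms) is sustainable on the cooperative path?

4

No profitable deviation requires (18−8)(δ+…+δ^K) ≥ 32−18, i.e. δ+…+δ^K ≥ 7/5 ≈ 1.4000.
With δ = 5/8, the partial sums are K=1: 0.6250, K=2: 1.0156, K=3: 1.2598, K=4: 1.4124.
K = 4 is the first length at which the sum reaches 1.4000.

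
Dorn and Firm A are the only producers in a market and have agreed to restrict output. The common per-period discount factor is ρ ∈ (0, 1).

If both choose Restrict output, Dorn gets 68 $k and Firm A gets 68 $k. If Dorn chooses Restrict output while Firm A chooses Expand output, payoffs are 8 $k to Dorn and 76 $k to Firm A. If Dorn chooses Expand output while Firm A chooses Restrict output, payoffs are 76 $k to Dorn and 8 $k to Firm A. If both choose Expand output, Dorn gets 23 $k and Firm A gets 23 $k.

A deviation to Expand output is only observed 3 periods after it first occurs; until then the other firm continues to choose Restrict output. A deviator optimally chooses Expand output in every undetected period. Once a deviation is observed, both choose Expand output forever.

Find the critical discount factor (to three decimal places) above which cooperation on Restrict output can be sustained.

0.532

A deviator earns 76 for 3 periods, then 23 forever; cooperating earns 68 forever. Multiplying the IC by (1−ρ):
68 ≥ 76(1−ρ^3) + 23ρ^3, so 53·ρ^3 ≥ 8 and ρ^3 ≥ 8/53.
ρ ≥ (8/53)^(1/3) ≈ 0.532.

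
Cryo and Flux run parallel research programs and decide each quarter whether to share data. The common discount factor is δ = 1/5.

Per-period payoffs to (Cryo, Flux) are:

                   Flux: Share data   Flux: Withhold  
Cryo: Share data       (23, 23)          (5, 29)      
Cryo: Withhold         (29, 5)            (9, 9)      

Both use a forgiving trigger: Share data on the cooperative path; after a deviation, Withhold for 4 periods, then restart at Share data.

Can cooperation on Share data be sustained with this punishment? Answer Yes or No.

No

A one-shot deviation gives 29 now, then 9 for 4 periods, then back to 23.
Gain from deviating: (29−23) today; loss: (23−9) in each of the next 4 periods.
No-deviation condition: (23−9)(δ+…+δ^4) ≥ 29−23, i.e. δ+…+δ^4 ≥ 3/7.
At δ = 1/5: δ+…+δ^4 = 0.2496 < 0.4286.
So cooperation is not sustainable.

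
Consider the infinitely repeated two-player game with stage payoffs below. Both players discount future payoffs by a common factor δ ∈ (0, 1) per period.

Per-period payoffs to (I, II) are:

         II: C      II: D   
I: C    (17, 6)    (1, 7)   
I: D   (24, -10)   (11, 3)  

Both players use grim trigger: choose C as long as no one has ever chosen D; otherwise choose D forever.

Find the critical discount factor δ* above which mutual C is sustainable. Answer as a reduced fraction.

I: cooperation gives 17 each period; deviation gives 24 once then 11 forever.
  17/(1−δ) ≥ 24 + 11δ/(1−δ) ⇒ δ ≥ 7/13.
II: cooperation gives 6 each period; deviation gives 7 once then 3 forever.
  δ ≥ 1/4.
Both must hold, so the binding constraint is I's: δ ≥ 7/13.

7/13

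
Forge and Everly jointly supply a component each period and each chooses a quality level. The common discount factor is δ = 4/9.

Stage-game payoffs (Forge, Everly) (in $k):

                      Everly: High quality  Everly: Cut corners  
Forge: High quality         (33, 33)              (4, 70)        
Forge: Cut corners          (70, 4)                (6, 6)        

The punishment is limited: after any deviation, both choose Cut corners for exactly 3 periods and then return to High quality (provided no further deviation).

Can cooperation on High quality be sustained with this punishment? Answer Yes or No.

IC: δ+…+δ^3 ≥ (70−33)/(33−6) = 37/27.
At δ = 4/9: partial sum = 0.7298 < 1.3704. Cooperation not sustainable.

No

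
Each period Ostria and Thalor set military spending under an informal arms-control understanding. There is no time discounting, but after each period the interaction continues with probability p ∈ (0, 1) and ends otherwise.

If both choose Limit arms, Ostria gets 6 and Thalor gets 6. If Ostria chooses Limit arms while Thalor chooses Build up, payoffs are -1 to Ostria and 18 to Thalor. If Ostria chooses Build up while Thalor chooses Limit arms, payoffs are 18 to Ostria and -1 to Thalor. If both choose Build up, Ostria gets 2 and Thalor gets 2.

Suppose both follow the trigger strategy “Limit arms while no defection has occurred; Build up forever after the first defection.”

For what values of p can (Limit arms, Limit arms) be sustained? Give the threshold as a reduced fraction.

Expected cooperation value is 6 + p·6 + p²·6 + … = 6/(1−p); deviation gives 18 + p·2/(1−p).
6 ≥ 18(1−p) + 2p ⇒ 16p ≥ 12 ⇒ p ≥ 12/16 = 3/4.

3/4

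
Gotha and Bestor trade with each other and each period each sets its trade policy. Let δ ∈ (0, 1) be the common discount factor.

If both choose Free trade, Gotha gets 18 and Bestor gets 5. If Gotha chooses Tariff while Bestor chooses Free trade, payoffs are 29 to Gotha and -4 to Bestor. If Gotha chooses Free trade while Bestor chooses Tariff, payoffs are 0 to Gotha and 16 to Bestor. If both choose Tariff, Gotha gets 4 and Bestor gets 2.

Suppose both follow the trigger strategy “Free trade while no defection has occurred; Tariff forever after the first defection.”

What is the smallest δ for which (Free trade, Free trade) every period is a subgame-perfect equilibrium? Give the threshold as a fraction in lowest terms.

11/14

For Gotha: deviation gain 29−18 = 11, per-period punishment loss 18−4 = 14. IC gives δ ≥ 11/25.
For Bestor: gain 11, loss 3 per period, so δ ≥ 11/14.
The tighter constraint is Bestor's, so cooperation needs δ ≥ 11/14.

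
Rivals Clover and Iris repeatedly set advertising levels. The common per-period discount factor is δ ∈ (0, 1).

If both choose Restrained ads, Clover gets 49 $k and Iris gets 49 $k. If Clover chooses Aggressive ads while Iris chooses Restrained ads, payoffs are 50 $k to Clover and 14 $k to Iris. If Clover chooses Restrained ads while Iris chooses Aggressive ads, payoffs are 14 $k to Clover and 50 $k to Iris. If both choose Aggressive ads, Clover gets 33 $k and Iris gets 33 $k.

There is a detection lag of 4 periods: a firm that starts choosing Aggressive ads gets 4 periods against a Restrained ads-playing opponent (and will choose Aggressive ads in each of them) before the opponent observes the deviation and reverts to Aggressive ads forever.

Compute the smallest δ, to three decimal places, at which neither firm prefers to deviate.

0.492

The best deviation is to choose Aggressive ads for all 4 undetected periods, earning 50 each, then 33 forever once detected.
Deviation value: 50(1−δ^4)/(1−δ) + 33δ^4/(1−δ); cooperation value: 49/(1−δ).
IC: 49 ≥ 50(1−δ^4) + 33δ^4 = 50 − 17δ^4.
So δ^4 ≥ 1/17, giving δ ≥ (1/17)^(1/4) ≈ 0.492.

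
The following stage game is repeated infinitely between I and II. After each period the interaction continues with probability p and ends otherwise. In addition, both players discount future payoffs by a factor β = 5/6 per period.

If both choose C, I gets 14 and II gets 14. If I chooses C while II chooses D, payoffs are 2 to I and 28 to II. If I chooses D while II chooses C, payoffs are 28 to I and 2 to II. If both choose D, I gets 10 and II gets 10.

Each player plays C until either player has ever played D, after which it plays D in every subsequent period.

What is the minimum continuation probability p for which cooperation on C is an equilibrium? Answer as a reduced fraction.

Expected continuation weight on next period's payoff is β·p = 5/6·p, which plays the role of the discount factor.
Cooperation requires 5/6·p ≥ (28−14)/(28−10) = 7/9, hence p ≥ 14/15.

14/15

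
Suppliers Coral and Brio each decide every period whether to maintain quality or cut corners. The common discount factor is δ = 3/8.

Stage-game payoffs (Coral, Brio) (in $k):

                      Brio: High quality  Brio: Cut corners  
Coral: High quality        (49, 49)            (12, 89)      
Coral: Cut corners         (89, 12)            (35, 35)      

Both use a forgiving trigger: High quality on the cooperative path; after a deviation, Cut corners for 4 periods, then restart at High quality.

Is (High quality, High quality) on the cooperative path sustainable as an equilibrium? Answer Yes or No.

Comparing payoff streams over the 5 periods until play realigns: cooperate → 49(1+δ+…+δ^4); deviate → 89 + 35(δ+…+δ^4).
Cooperation is sustained iff (49−35)(δ+…+δ^4) ≥ 89−49.
δ+…+δ^4 = 3/8·(1−(3/8)^4)/(1−3/8) = 0.5881, and (89−49)/(49−35) = 2.8571.
0.5881 < 2.8571, so cooperation is not sustainable.

No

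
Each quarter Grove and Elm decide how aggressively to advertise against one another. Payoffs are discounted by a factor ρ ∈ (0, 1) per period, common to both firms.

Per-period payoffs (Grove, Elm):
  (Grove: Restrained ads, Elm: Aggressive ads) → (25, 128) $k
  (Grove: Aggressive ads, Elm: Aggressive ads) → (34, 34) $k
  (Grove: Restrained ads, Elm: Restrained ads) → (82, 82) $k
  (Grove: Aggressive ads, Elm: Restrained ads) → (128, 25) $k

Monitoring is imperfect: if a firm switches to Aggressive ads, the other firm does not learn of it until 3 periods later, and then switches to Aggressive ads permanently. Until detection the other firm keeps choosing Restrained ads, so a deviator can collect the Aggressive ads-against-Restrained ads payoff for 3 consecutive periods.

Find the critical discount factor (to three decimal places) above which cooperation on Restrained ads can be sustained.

The best deviation is to choose Aggressive ads for all 3 undetected periods, earning 128 each, then 34 forever once detected.
Deviation value: 128(1−ρ^3)/(1−ρ) + 34ρ^3/(1−ρ); cooperation value: 82/(1−ρ).
IC: 82 ≥ 128(1−ρ^3) + 34ρ^3 = 128 − 94ρ^3.
So ρ^3 ≥ 46/94 = 23/47, giving ρ ≥ (23/47)^(1/3) ≈ 0.788.

0.788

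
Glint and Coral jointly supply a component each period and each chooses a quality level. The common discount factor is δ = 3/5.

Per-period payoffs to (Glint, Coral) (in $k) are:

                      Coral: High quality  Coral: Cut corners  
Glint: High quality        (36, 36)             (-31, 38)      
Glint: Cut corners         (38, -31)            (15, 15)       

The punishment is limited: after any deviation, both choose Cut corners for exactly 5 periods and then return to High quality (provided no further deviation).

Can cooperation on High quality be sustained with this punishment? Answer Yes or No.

Yes

Comparing payoff streams over the 6 periods until play realigns: cooperate → 36(1+δ+…+δ^5); deviate → 38 + 15(δ+…+δ^5).
Cooperation is sustained iff (36−15)(δ+…+δ^5) ≥ 38−36.
δ+…+δ^5 = 3/5·(1−(3/5)^5)/(1−3/5) = 1.3834, and (38−36)/(36−15) = 0.0952.
1.3834 ≥ 0.0952, so cooperation is sustainable.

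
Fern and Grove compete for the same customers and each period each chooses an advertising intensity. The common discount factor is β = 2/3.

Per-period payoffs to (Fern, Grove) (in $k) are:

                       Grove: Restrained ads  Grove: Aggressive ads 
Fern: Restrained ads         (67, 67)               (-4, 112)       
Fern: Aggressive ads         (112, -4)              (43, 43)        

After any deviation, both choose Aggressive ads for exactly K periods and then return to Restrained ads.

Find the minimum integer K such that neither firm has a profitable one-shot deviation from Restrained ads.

7

IC: β(1−β^K)/(1−β) ≥ (112−67)/(67−43) = 15/8.
With β = 2/3: need 1 − β^K ≥ 15/8·(1−2/3)/(2/3), i.e. β^K ≤ 0.0625.
Since (2/3)^6 = 0.0878 and (2/3)^7 = 0.0585, the smallest such K is 7.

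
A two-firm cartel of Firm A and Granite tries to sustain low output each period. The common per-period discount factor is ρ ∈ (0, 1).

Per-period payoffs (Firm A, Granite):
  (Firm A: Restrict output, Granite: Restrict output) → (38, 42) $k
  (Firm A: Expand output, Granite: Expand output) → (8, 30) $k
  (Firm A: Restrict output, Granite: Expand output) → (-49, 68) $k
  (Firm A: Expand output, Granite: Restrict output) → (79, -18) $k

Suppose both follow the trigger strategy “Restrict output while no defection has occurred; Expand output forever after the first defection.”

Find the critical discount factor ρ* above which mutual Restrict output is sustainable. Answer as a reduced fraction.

Firm A's threshold: (79−38)/(79−8) = 41/71.
Granite's threshold: (68−42)/(68−30) = 13/19.
41/71 < 13/19, so Granite binds and ρ* = 13/19.

13/19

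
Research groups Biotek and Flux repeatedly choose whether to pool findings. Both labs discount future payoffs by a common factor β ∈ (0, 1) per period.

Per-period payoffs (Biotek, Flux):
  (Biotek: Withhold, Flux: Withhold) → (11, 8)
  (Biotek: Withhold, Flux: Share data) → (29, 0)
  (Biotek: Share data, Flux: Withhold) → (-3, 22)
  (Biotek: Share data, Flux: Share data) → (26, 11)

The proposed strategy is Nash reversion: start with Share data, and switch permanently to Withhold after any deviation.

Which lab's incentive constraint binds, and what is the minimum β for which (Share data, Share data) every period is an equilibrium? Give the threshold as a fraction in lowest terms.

Flux; β ≥ 11/14

Biotek's threshold: (29−26)/(29−11) = 1/6.
Flux's threshold: (22−11)/(22−8) = 11/14.
1/6 < 11/14, so Flux binds and β* = 11/14.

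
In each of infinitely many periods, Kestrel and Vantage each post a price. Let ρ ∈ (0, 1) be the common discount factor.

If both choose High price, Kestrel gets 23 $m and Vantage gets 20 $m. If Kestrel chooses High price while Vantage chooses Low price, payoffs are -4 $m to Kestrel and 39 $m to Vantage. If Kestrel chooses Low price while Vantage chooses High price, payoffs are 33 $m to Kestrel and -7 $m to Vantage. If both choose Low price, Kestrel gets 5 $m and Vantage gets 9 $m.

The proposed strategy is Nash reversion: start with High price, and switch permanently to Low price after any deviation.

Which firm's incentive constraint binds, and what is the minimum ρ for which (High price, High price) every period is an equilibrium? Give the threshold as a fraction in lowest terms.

Kestrel's threshold: (33−23)/(33−5) = 5/14.
Vantage's threshold: (39−20)/(39−9) = 19/30.
5/14 < 19/30, so Vantage binds and ρ* = 19/30.

Vantage; ρ ≥ 19/30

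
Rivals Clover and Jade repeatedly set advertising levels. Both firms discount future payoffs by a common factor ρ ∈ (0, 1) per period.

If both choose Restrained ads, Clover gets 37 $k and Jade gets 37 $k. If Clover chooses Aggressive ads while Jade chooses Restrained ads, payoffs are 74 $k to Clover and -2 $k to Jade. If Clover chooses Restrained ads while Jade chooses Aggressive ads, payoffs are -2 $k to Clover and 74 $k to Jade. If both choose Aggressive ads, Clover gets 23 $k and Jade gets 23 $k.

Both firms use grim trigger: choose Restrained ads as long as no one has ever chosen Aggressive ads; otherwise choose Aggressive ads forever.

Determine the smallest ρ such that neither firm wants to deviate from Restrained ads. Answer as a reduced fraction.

37/51

Under grim trigger the critical discount factor is (T−C)/(T−P) with T = 74, C = 37, P = 23.
ρ* = (74−37)/(74−23) = 37/51.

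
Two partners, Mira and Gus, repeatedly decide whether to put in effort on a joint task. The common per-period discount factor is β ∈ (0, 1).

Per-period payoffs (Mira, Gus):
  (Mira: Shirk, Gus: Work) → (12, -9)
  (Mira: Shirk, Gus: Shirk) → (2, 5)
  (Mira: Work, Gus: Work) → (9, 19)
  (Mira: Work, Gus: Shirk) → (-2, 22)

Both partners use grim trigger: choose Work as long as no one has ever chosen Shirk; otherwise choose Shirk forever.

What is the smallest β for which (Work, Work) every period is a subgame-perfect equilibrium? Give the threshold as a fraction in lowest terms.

3/10

For Mira: deviation gain 12−9 = 3, per-period punishment loss 9−2 = 7. IC gives β ≥ 3/10.
For Gus: gain 3, loss 14 per period, so β ≥ 3/17.
The tighter constraint is Mira's, so cooperation needs β ≥ 3/10.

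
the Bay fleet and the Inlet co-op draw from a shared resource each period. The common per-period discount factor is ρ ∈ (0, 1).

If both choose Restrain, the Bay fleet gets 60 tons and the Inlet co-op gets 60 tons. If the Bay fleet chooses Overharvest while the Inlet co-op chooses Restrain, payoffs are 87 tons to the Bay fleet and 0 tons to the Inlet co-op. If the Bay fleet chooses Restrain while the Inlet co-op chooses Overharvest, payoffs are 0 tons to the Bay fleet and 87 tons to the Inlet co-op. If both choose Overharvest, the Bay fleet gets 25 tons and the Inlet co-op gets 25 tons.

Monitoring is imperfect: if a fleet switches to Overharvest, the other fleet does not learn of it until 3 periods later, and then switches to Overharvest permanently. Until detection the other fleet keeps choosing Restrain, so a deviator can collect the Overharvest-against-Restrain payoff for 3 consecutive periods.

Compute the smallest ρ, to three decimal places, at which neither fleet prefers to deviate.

0.758

Deviating for the 3 undetected periods gains 87−60 = 27 per period over cooperation, then loses 60−25 = 35 per period forever once punishment starts.
Gain: 27(1 + ρ + … + ρ^2); loss: 35·ρ^3/(1−ρ).
No profitable deviation ⇔ 27(1−ρ^3) ≤ 35·ρ^3, i.e. ρ^3 ≥ 27/(27+35) = 27/62.
Hence ρ ≥ (27/62)^(1/3) ≈ 0.758.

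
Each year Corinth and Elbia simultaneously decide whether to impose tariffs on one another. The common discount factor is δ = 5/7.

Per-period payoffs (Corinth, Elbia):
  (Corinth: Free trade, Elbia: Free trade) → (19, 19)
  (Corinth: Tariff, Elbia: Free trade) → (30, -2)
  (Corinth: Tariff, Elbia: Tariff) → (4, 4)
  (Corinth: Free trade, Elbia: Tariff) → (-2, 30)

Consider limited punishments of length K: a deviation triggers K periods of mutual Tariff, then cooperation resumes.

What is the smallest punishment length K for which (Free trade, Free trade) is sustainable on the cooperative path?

IC: δ(1−δ^K)/(1−δ) ≥ (30−19)/(19−4) = 11/15.
With δ = 5/7: need 1 − δ^K ≥ 11/15·(1−5/7)/(5/7), i.e. δ^K ≤ 0.7067.
Since (5/7)^1 = 0.7143 and (5/7)^2 = 0.5102, the smallest such K is 2.

2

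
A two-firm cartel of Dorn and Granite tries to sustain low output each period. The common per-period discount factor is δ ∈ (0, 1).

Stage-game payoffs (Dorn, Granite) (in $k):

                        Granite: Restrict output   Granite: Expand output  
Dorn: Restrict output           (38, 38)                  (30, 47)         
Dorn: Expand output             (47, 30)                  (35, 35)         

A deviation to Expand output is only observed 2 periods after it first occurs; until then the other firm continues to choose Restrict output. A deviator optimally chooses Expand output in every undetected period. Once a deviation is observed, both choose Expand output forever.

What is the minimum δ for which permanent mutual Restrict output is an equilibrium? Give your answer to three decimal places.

Deviating for the 2 undetected periods gains 47−38 = 9 per period over cooperation, then loses 38−35 = 3 per period forever once punishment starts.
Gain: 9(1 + δ + … + δ^1); loss: 3·δ^2/(1−δ).
No profitable deviation ⇔ 9(1−δ^2) ≤ 3·δ^2, i.e. δ^2 ≥ 9/(9+3) = 3/4.
Hence δ ≥ (3/4)^(1/2) ≈ 0.866.

0.866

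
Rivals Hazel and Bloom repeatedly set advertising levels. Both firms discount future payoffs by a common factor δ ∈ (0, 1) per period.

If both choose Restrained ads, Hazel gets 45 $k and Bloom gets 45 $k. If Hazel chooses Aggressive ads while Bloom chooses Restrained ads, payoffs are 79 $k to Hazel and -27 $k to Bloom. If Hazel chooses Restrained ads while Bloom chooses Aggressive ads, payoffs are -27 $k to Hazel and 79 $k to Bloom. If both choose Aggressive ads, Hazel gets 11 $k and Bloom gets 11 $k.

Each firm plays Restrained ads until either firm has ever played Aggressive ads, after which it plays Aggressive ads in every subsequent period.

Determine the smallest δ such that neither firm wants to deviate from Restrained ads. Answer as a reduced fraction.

1/2

45/(1−δ) ≥ 79 + 11δ/(1−δ)
45 ≥ 79 − 68δ
δ ≥ 34/68 = 1/2.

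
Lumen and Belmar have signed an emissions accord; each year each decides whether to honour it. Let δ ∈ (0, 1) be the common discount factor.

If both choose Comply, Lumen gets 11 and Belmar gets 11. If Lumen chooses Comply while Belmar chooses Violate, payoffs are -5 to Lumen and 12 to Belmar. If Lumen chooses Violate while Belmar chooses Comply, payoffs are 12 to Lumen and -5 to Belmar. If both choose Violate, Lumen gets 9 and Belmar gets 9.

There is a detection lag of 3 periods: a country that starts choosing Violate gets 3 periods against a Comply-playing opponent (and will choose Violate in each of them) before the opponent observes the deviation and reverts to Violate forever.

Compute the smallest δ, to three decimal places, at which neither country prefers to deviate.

The best deviation is to choose Violate for all 3 undetected periods, earning 12 each, then 9 forever once detected.
Deviation value: 12(1−δ^3)/(1−δ) + 9δ^3/(1−δ); cooperation value: 11/(1−δ).
IC: 11 ≥ 12(1−δ^3) + 9δ^3 = 12 − 3δ^3.
So δ^3 ≥ 1/3, giving δ ≥ (1/3)^(1/3) ≈ 0.693.

0.693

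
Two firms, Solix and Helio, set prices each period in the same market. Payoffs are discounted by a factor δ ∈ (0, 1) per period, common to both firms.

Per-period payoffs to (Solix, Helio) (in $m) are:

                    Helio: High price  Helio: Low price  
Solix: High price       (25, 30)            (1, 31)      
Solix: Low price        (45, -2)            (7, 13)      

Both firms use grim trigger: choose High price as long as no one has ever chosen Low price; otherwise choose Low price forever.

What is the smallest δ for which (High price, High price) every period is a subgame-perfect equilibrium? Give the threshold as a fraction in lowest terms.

10/19

Solix's threshold: (45−25)/(45−7) = 10/19.
Helio's threshold: (31−30)/(31−13) = 1/18.
10/19 > 1/18, so Solix binds and δ* = 10/19.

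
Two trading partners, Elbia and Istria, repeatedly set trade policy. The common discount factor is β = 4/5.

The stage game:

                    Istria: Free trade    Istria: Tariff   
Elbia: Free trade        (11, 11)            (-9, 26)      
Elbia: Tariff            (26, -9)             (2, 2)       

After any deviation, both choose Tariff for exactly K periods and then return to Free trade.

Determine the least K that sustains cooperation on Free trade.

3

No profitable deviation requires (11−2)(β+…+β^K) ≥ 26−11, i.e. β+…+β^K ≥ 5/3 ≈ 1.6667.
With β = 4/5, the partial sums are K=1: 0.8000, K=2: 1.4400, K=3: 1.9520.
K = 3 is the first length at which the sum reaches 1.6667.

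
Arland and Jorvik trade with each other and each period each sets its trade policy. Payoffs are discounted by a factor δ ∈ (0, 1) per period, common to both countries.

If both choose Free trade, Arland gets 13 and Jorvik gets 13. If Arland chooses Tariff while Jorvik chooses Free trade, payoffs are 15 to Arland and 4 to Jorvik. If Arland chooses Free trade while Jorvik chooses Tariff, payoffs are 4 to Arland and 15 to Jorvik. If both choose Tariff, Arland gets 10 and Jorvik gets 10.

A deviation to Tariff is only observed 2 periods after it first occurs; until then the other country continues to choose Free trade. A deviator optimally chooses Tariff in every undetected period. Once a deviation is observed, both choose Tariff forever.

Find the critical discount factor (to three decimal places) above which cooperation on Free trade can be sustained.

0.632

Deviating for the 2 undetected periods gains 15−13 = 2 per period over cooperation, then loses 13−10 = 3 per period forever once punishment starts.
Gain: 2(1 + δ + … + δ^1); loss: 3·δ^2/(1−δ).
No profitable deviation ⇔ 2(1−δ^2) ≤ 3·δ^2, i.e. δ^2 ≥ 2/(2+3) = 2/5.
Hence δ ≥ (2/5)^(1/2) ≈ 0.632.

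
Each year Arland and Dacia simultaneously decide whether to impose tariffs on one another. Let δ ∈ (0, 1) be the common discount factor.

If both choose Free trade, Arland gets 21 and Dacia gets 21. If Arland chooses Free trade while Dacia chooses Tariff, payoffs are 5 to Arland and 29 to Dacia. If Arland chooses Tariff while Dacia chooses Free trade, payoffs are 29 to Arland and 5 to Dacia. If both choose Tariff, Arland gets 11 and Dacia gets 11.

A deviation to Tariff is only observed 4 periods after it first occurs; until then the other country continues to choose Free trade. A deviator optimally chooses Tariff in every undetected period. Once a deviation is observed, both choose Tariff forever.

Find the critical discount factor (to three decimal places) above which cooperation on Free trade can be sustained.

0.816

Deviating for the 4 undetected periods gains 29−21 = 8 per period over cooperation, then loses 21−11 = 10 per period forever once punishment starts.
Gain: 8(1 + δ + … + δ^3); loss: 10·δ^4/(1−δ).
No profitable deviation ⇔ 8(1−δ^4) ≤ 10·δ^4, i.e. δ^4 ≥ 8/(8+10) = 4/9.
Hence δ ≥ (4/9)^(1/4) ≈ 0.816.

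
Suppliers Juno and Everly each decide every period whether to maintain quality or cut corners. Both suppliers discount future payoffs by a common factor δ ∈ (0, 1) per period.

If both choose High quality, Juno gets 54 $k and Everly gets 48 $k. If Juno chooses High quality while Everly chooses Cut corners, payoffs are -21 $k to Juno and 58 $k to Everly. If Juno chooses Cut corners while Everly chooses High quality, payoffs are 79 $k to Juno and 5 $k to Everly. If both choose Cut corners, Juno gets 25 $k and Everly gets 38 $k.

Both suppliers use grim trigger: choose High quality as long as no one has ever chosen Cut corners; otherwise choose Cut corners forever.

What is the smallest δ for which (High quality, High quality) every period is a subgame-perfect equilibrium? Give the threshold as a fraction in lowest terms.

1/2

Juno's threshold: (79−54)/(79−25) = 25/54.
Everly's threshold: (58−48)/(58−38) = 1/2.
25/54 < 1/2, so Everly binds and δ* = 1/2.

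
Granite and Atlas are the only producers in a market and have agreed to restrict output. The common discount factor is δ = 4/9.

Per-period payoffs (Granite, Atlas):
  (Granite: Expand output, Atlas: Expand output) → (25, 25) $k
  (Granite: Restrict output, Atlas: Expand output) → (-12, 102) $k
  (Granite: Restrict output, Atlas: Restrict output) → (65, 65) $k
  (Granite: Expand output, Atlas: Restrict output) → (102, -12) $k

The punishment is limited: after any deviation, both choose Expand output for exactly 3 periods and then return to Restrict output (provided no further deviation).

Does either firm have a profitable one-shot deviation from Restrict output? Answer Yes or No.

Yes

A one-shot deviation gives 102 now, then 25 for 3 periods, then back to 65.
Gain from deviating: (102−65) today; loss: (65−25) in each of the next 3 periods.
No-deviation condition: (65−25)(δ+…+δ^3) ≥ 102−65, i.e. δ+…+δ^3 ≥ 37/40.
At δ = 4/9: δ+…+δ^3 = 0.7298 < 0.9250.
So cooperation is not sustainable.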